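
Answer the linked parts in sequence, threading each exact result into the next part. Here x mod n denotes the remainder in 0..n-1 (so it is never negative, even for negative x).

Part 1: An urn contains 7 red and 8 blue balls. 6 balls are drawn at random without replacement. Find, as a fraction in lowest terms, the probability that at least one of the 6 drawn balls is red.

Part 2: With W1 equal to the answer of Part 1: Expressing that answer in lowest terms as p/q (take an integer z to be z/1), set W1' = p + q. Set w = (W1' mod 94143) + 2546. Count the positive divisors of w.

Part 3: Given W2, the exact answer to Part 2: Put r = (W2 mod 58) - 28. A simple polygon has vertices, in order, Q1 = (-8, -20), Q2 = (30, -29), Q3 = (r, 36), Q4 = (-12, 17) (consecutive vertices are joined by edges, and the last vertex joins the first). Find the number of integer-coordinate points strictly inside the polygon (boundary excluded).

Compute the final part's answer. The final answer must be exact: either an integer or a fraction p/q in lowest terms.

Part 1: total draws C(15,6) = 5005; complement C(8,6) = 28; favorable 5005 - 28 = 4977; P = 711/715; answer 711/715
Part 2: W1 = 711/715; threaded value p + q = 1426; w = 3972; 3972 = 2^2 * 3 * 331; number of divisors = (2+1) * (1+1) * (1+1) = 12; answer 12
Part 3: W2 = 12; r = -16; cross terms: (-8*-29 - 30*-20)=832, (30*36 - -16*-29)=616, (-16*17 - -12*36)=160, (-12*-20 - -8*17)=376; twice the area = |1984| = 1984; area = 992; boundary points = 1 + 1 + 1 + 1 = 4; strictly interior points = area - boundary/2 + 1 = 991; answer 991

991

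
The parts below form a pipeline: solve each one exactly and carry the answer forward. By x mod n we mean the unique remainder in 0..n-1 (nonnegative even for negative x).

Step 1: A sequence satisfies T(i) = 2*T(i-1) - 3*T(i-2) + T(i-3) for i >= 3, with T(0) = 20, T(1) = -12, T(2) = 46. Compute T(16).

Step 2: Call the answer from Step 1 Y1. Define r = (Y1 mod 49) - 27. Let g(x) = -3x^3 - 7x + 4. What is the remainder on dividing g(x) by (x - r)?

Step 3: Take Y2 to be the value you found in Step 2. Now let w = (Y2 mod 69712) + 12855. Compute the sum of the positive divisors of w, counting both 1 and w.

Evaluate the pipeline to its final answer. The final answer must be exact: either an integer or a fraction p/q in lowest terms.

Step 1: T(3) = 2*(46) - 3*(-12) + 1*(20) = 148; iterating: T(3)=148, T(4)=146, T(5)=-106, T(6)=-502, T(7)=-540, T(8)=320, T(9)=1758, T(10)=2016, T(11)=-922, T(12)=-6134, T(13)=-7486, T(14)=2508, T(15)=21340, T(16)=27670; answer 27670
Step 2: Y1 = 27670; r = 7; remainder = value at the root: -3*(7)^3 - 7*(7)^1 + 4 = (-1029) + (-49) + (4) = -1074; answer -1074
Step 3: Y2 = -1074; w = 81493; 81493 = 227 * 359; sigma = (1 + 227) * (1 + 359) = 228 * 360 = 82080; answer 82080

82080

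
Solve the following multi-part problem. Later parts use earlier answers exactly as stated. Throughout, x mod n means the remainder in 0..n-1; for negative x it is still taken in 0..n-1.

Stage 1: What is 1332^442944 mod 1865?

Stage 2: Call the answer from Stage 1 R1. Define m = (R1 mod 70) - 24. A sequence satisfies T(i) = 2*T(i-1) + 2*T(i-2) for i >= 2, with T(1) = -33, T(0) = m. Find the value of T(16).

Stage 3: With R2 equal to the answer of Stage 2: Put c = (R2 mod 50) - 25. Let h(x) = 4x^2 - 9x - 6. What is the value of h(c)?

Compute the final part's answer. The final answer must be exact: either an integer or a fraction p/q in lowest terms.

Stage 1: squarings mod 1865: 1332^1=1332, 1332^2=609, 1332^4=1611, 1332^8=1106, 1332^16=1661, 1332^32=586, 1332^64=236, 1332^128=1611, 1332^256=1106, 1332^512=1661, 1332^1024=586, 1332^2048=236, 1332^4096=1611, 1332^8192=1106, 1332^16384=1661, 1332^32768=586, 1332^65536=236, 1332^131072=1611, 1332^262144=1106; 1332^442944 = 1332^64 * 1332^512 * 1332^16384 * 1332^32768 * 1332^131072 * 1332^262144 = 1661 (mod 1865); answer 1661
Stage 2: R1 = 1661; m = 27; T(2) = 2*(-33) + 2*(27) = -12; iterating: T(2)=-12, T(3)=-90, T(4)=-204, T(5)=-588, T(6)=-1584, T(7)=-4344, T(8)=-11856, T(9)=-32400, T(10)=-88512, T(11)=-241824, T(12)=-660672, T(13)=-1804992, T(14)=-4931328, T(15)=-13472640, T(16)=-36807936; answer -36807936
Stage 3: R2 = -36807936; c = -11; 4*(-11)^2 - 9*(-11)^1 - 6 = (484) + (99) + (-6) = 577; answer 577

577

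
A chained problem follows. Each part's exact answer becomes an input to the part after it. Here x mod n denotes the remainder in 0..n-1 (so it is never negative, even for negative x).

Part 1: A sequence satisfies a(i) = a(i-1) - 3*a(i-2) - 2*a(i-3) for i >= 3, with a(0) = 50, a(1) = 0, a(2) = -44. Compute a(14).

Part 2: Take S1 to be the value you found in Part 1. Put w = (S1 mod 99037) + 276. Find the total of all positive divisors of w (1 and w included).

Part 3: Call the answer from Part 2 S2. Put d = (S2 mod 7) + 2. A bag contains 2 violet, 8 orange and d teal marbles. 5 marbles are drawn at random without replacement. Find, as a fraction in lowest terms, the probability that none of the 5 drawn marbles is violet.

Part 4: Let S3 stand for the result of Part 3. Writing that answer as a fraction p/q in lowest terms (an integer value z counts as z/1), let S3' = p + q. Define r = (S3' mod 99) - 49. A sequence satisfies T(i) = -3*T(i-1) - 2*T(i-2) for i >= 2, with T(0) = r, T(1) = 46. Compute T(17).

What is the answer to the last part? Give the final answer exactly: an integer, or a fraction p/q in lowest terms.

Part 1: a(3) = 1*(-44) - 3*(0) - 2*(50) = -144; iterating: a(3)=-144, a(4)=-12, a(5)=508, a(6)=832, a(7)=-668, a(8)=-4180, a(9)=-3840, a(10)=10036, a(11)=29916, a(12)=7488, a(13)=-102332, a(14)=-184628; answer -184628
Part 2: S1 = -184628; w = 13722; 13722 = 2 * 3 * 2287; sigma = (1 + 2) * (1 + 3) * (1 + 2287) = 3 * 4 * 2288 = 27456; answer 27456
Part 3: S2 = 27456; d = 4; total draws C(14,5) = 2002; favorable C(12,5) = 792; P = 36/91; answer 36/91
Part 4: S3 = 36/91; threaded value p + q = 127; r = -21; T(2) = -3*(46) - 2*(-21) = -96; iterating: T(2)=-96, T(3)=196, T(4)=-396, T(5)=796, T(6)=-1596, T(7)=3196, T(8)=-6396, T(9)=12796, T(10)=-25596, T(11)=51196, T(12)=-102396, T(13)=204796, T(14)=-409596, T(15)=819196, T(16)=-1638396, T(17)=3276796; answer 3276796

3276796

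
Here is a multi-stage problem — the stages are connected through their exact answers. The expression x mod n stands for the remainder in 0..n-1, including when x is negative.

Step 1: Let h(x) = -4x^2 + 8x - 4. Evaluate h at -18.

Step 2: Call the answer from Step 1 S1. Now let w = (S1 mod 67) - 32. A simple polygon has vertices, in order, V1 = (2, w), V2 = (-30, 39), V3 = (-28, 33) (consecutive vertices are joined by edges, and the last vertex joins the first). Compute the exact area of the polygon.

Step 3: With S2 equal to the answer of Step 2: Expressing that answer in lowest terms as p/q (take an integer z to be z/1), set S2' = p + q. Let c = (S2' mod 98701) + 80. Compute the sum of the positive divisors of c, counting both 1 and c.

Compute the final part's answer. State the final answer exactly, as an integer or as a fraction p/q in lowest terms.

Step 1: -4*(-18)^2 + 8*(-18)^1 - 4 = (-1296) + (-144) + (-4) = -1444; answer -1444
Step 2: S1 = -1444; w = -2; cross terms: (2*39 - -30*-2)=18, (-30*33 - -28*39)=102, (-28*-2 - 2*33)=-10; twice the area = |110| = 110; area = 55; answer 55
Step 3: S2 = 55; threaded value p + q = 56; c = 136; 136 = 2^3 * 17; sigma = (1 + 2 + 4 + 8) * (1 + 17) = 15 * 18 = 270; answer 270

270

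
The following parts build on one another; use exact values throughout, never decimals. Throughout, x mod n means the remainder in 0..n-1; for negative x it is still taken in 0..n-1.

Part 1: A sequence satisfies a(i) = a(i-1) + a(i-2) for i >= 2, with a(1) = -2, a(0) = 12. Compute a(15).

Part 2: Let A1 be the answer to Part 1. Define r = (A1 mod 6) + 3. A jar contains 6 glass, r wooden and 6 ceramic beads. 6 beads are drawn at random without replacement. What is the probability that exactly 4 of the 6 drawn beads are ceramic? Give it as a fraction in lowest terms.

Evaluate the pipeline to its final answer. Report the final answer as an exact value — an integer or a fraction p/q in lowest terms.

Part 1: a(2) = 1*(-2) + 1*(12) = 10; iterating: a(2)=10, a(3)=8, a(4)=18, a(5)=26, a(6)=44, a(7)=70, a(8)=114, a(9)=184, a(10)=298, a(11)=482, a(12)=780, a(13)=1262, a(14)=2042, a(15)=3304; answer 3304
Part 2: A1 = 3304; r = 7; total draws C(19,6) = 27132; favorable C(6,4)*C(13,2) = 1170; P = 195/4522; answer 195/4522

195/4522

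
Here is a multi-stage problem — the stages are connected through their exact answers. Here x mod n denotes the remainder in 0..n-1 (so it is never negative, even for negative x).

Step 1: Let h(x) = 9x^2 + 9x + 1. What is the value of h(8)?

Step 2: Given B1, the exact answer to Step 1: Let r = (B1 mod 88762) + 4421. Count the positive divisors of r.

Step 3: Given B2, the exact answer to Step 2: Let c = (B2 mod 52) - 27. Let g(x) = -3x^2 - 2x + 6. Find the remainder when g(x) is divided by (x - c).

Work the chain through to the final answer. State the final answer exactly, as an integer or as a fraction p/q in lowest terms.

Step 1: 9*(8)^2 + 9*(8)^1 + 1 = (576) + (72) + (1) = 649; answer 649
Step 2: B1 = 649; r = 5070; 5070 = 2 * 3 * 5 * 13^2; number of divisors = (1+1) * (1+1) * (1+1) * (2+1) = 24; answer 24
Step 3: B2 = 24; c = -3; remainder = value at the root: -3*(-3)^2 - 2*(-3)^1 + 6 = (-27) + (6) + (6) = -15; answer -15

-15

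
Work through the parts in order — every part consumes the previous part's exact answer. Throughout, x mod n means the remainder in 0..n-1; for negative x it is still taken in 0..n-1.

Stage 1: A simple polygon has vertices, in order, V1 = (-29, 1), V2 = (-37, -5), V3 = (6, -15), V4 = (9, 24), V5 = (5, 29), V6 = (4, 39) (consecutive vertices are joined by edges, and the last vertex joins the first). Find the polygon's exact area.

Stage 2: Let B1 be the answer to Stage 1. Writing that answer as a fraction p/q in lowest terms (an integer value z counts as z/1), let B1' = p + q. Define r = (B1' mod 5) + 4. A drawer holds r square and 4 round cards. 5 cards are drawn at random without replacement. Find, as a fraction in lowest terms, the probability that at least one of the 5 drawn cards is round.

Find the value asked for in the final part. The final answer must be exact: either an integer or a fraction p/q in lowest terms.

21/22

Stage 1: cross terms: (-29*-5 - -37*1)=182, (-37*-15 - 6*-5)=585, (6*24 - 9*-15)=279, (9*29 - 5*24)=141, (5*39 - 4*29)=79, (4*1 - -29*39)=1135; twice the area = |2401| = 2401; area = 2401/2; answer 2401/2
Stage 2: B1 = 2401/2; threaded value p + q = 2403; r = 7; total draws C(11,5) = 462; complement C(7,5) = 21; favorable 462 - 21 = 441; P = 21/22; answer 21/22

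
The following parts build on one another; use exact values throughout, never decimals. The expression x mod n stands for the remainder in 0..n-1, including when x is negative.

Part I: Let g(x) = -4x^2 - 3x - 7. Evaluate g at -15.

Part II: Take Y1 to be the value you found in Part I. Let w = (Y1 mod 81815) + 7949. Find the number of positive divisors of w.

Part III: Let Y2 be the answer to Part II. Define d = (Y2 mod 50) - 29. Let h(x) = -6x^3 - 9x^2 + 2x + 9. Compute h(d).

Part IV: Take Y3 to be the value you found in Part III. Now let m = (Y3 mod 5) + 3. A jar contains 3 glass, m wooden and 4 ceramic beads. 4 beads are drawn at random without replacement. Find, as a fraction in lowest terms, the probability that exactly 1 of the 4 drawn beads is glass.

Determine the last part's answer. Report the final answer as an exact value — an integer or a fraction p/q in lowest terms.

Part I: -4*(-15)^2 - 3*(-15)^1 - 7 = (-900) + (45) + (-7) = -862; answer -862
Part II: Y1 = -862; w = 88902; 88902 = 2 * 3^2 * 11 * 449; number of divisors = (1+1) * (2+1) * (1+1) * (1+1) = 24; answer 24
Part III: Y2 = 24; d = -5; -6*(-5)^3 - 9*(-5)^2 + 2*(-5)^1 + 9 = (750) + (-225) + (-10) + (9) = 524; answer 524
Part IV: Y3 = 524; m = 7; total draws C(14,4) = 1001; favorable C(3,1)*C(11,3) = 495; P = 45/91; answer 45/91

45/91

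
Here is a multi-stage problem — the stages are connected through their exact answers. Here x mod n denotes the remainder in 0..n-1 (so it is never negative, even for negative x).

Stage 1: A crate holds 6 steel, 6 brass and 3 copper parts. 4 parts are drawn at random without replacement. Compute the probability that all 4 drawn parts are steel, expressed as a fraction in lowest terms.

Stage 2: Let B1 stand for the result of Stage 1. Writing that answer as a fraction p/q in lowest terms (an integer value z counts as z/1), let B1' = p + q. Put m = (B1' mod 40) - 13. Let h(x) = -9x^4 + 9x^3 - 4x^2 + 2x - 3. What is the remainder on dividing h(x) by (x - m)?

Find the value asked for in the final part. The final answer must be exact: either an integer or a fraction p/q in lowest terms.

-27

Stage 1: total draws C(15,4) = 1365; favorable C(6,4) = 15; P = 1/91; answer 1/91
Stage 2: B1 = 1/91; threaded value p + q = 92; m = -1; remainder = value at the root: -9*(-1)^4 + 9*(-1)^3 - 4*(-1)^2 + 2*(-1)^1 - 3 = (-9) + (-9) + (-4) + (-2) + (-3) = -27; answer -27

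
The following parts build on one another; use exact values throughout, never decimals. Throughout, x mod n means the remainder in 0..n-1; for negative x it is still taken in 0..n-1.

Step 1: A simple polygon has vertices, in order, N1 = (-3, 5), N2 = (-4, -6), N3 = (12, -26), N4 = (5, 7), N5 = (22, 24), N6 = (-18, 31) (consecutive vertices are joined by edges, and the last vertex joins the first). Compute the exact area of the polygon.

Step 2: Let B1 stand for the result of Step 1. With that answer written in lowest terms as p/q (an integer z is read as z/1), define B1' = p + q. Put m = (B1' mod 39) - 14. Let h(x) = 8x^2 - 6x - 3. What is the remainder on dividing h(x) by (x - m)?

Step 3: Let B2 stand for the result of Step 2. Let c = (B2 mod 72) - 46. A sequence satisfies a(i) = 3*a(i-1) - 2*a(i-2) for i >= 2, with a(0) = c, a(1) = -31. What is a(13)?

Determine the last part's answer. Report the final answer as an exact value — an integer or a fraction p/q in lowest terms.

-262111

Step 1: cross terms: (-3*-6 - -4*5)=38, (-4*-26 - 12*-6)=176, (12*7 - 5*-26)=214, (5*24 - 22*7)=-34, (22*31 - -18*24)=1114, (-18*5 - -3*31)=3; twice the area = |1511| = 1511; area = 1511/2; answer 1511/2
Step 2: B1 = 1511/2; threaded value p + q = 1513; m = 17; remainder = value at the root: 8*(17)^2 - 6*(17)^1 - 3 = (2312) + (-102) + (-3) = 2207; answer 2207
Step 3: B2 = 2207; c = 1; a(2) = 3*(-31) - 2*(1) = -95; iterating: a(2)=-95, a(3)=-223, a(4)=-479, a(5)=-991, a(6)=-2015, a(7)=-4063, a(8)=-8159, a(9)=-16351, a(10)=-32735, a(11)=-65503, a(12)=-131039, a(13)=-262111; answer -262111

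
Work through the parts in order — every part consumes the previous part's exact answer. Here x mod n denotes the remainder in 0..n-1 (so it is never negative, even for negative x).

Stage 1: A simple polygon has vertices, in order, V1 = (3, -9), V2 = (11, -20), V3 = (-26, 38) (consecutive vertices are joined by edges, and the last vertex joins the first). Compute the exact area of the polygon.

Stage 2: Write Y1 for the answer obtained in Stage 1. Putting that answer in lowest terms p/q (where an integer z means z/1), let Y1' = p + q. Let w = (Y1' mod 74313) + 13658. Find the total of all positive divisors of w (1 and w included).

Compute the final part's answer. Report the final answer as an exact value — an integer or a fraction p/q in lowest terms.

Stage 1: cross terms: (3*-20 - 11*-9)=39, (11*38 - -26*-20)=-102, (-26*-9 - 3*38)=120; twice the area = |57| = 57; area = 57/2; answer 57/2
Stage 2: Y1 = 57/2; threaded value p + q = 59; w = 13717; 13717 = 11 * 29 * 43; sigma = (1 + 11) * (1 + 29) * (1 + 43) = 12 * 30 * 44 = 15840; answer 15840

15840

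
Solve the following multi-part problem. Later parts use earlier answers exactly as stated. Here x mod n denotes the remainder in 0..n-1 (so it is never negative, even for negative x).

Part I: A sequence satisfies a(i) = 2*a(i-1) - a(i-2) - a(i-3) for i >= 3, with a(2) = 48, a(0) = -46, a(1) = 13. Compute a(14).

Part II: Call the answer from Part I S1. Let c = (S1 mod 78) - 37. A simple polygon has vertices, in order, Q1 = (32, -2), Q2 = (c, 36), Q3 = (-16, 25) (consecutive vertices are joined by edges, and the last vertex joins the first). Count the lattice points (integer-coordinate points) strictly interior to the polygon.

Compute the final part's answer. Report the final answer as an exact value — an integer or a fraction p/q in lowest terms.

Part I: a(3) = 2*(48) - 1*(13) - 1*(-46) = 129; iterating: a(3)=129, a(4)=197, a(5)=217, a(6)=108, a(7)=-198, a(8)=-721, a(9)=-1352, a(10)=-1785, a(11)=-1497, a(12)=143, a(13)=3568, a(14)=8490; answer 8490
Part II: S1 = 8490; c = 29; cross terms: (32*36 - 29*-2)=1210, (29*25 - -16*36)=1301, (-16*-2 - 32*25)=-768; twice the area = |1743| = 1743; area = 1743/2; boundary points = 1 + 1 + 3 = 5; strictly interior points = area - boundary/2 + 1 = 870; answer 870

870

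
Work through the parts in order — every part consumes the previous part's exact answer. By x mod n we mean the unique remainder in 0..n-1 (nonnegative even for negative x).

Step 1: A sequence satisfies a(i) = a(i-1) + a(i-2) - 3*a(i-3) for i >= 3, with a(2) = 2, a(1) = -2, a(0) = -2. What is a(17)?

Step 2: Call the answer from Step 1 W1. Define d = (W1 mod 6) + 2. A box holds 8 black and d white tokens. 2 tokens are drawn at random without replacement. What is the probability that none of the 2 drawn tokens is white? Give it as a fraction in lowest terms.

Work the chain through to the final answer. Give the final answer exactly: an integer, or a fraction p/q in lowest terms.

Step 1: a(3) = 1*(2) + 1*(-2) - 3*(-2) = 6; iterating: a(3)=6, a(4)=14, a(5)=14, a(6)=10, a(7)=-18, a(8)=-50, a(9)=-98, a(10)=-94, a(11)=-42, a(12)=158, a(13)=398, a(14)=682, a(15)=606, a(16)=94, a(17)=-1346; answer -1346
Step 2: W1 = -1346; d = 6; total draws C(14,2) = 91; favorable C(8,2) = 28; P = 4/13; answer 4/13

4/13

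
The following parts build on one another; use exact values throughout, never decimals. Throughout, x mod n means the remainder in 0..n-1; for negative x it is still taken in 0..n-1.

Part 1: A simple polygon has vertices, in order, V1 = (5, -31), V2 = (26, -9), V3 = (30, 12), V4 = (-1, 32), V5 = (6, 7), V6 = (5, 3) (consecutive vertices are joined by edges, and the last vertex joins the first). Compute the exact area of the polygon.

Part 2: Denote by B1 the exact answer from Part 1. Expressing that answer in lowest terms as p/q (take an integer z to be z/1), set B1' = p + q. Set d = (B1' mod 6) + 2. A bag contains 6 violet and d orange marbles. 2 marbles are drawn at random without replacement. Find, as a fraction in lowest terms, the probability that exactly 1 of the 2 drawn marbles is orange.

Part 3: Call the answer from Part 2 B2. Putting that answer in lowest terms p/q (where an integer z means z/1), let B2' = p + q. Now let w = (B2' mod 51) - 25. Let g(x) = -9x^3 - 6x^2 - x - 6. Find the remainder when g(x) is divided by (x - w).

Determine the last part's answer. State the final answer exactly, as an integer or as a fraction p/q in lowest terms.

Part 1: cross terms: (5*-9 - 26*-31)=761, (26*12 - 30*-9)=582, (30*32 - -1*12)=972, (-1*7 - 6*32)=-199, (6*3 - 5*7)=-17, (5*-31 - 5*3)=-170; twice the area = |1929| = 1929; area = 1929/2; answer 1929/2
Part 2: B1 = 1929/2; threaded value p + q = 1931; d = 7; total draws C(13,2) = 78; favorable C(7,1)*C(6,1) = 42; P = 7/13; answer 7/13
Part 3: B2 = 7/13; threaded value p + q = 20; w = -5; remainder = value at the root: -9*(-5)^3 - 6*(-5)^2 - 1*(-5)^1 - 6 = (1125) + (-150) + (5) + (-6) = 974; answer 974

974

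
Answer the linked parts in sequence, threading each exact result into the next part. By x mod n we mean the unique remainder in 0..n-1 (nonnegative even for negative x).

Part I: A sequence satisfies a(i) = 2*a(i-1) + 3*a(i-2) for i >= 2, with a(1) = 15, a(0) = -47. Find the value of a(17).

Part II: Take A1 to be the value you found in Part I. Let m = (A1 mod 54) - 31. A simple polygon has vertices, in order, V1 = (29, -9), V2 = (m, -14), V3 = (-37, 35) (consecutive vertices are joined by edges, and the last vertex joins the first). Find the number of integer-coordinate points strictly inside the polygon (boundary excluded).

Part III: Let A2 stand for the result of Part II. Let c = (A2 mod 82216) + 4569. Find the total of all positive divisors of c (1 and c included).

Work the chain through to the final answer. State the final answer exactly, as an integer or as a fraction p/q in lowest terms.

6696

Part I: a(2) = 2*(15) + 3*(-47) = -111; iterating: a(2)=-111, a(3)=-177, a(4)=-687, a(5)=-1905, a(6)=-5871, a(7)=-17457, a(8)=-52527, a(9)=-157425, a(10)=-472431, a(11)=-1417137, a(12)=-4251567, a(13)=-12754545, a(14)=-38263791, a(15)=-114791217, a(16)=-344373807, a(17)=-1033121265; answer -1033121265
Part II: A1 = -1033121265; m = 8; cross terms: (29*-14 - 8*-9)=-334, (8*35 - -37*-14)=-238, (-37*-9 - 29*35)=-682; twice the area = |-1254| = 1254; area = 627; boundary points = 1 + 1 + 22 = 24; strictly interior points = area - boundary/2 + 1 = 616; answer 616
Part III: A2 = 616; c = 5185; 5185 = 5 * 17 * 61; sigma = (1 + 5) * (1 + 17) * (1 + 61) = 6 * 18 * 62 = 6696; answer 6696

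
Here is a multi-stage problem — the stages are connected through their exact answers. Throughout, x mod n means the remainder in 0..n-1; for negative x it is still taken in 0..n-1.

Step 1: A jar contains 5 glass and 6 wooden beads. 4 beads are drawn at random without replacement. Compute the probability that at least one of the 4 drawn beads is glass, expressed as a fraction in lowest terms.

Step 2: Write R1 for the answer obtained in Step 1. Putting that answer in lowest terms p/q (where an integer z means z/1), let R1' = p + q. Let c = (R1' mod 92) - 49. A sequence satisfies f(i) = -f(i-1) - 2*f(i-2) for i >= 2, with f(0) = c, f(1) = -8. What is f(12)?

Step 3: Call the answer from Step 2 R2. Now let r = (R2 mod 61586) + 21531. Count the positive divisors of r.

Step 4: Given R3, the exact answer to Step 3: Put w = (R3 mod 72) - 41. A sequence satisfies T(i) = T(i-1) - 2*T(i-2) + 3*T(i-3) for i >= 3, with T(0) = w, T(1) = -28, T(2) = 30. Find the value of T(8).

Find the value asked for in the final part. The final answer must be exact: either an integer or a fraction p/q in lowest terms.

-746

Step 1: total draws C(11,4) = 330; complement C(6,4) = 15; favorable 330 - 15 = 315; P = 21/22; answer 21/22
Step 2: R1 = 21/22; threaded value p + q = 43; c = -6; f(2) = -1*(-8) - 2*(-6) = 20; iterating: f(2)=20, f(3)=-4, f(4)=-36, f(5)=44, f(6)=28, f(7)=-116, f(8)=60, f(9)=172, f(10)=-292, f(11)=-52, f(12)=636; answer 636
Step 3: R2 = 636; r = 22167; 22167 = 3^3 * 821; number of divisors = (3+1) * (1+1) = 8; answer 8
Step 4: R3 = 8; w = -33; T(3) = 1*(30) - 2*(-28) + 3*(-33) = -13; iterating: T(3)=-13, T(4)=-157, T(5)=-41, T(6)=234, T(7)=-155, T(8)=-746; answer -746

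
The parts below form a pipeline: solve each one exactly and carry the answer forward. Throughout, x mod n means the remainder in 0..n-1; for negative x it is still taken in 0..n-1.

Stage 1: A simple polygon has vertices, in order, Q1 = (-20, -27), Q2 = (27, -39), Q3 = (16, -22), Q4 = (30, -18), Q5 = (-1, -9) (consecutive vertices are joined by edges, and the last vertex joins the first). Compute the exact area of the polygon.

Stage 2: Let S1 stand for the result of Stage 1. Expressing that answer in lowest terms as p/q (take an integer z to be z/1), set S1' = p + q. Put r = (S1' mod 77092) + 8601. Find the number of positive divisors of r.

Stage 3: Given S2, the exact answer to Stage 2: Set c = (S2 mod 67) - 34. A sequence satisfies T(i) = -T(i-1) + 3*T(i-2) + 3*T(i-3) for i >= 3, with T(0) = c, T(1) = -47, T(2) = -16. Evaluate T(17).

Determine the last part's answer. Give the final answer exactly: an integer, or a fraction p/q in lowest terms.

Stage 1: cross terms: (-20*-39 - 27*-27)=1509, (27*-22 - 16*-39)=30, (16*-18 - 30*-22)=372, (30*-9 - -1*-18)=-288, (-1*-27 - -20*-9)=-153; twice the area = |1470| = 1470; area = 735; answer 735
Stage 2: S1 = 735; threaded value p + q = 736; r = 9337; 9337 is prime, so its only divisors are 1 and 9337; count = 2; answer 2
Stage 3: S2 = 2; c = -32; T(3) = -1*(-16) + 3*(-47) + 3*(-32) = -221; iterating: T(3)=-221, T(4)=32, T(5)=-743, T(6)=176, T(7)=-2309, T(8)=608, T(9)=-7007, T(10)=1904, T(11)=-21101, T(12)=5792, T(13)=-63383, T(14)=17456, T(15)=-190229, T(16)=52448, T(17)=-570767; answer -570767

-570767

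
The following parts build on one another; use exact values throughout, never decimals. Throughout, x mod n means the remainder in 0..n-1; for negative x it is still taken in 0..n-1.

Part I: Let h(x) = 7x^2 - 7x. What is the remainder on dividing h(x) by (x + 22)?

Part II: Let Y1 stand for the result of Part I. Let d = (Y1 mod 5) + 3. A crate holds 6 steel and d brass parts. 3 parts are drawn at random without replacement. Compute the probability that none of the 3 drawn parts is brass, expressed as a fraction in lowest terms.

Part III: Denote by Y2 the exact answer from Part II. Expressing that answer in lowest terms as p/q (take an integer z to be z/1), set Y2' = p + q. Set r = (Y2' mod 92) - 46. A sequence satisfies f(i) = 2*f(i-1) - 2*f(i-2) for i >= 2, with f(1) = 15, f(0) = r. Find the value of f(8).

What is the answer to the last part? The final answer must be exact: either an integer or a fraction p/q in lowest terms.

Part I: remainder = value at the root: 7*(-22)^2 - 7*(-22)^1 = (3388) + (154) = 3542; answer 3542
Part II: Y1 = 3542; d = 5; total draws C(11,3) = 165; favorable C(6,3) = 20; P = 4/33; answer 4/33
Part III: Y2 = 4/33; threaded value p + q = 37; r = -9; f(2) = 2*(15) - 2*(-9) = 48; iterating: f(2)=48, f(3)=66, f(4)=36, f(5)=-60, f(6)=-192, f(7)=-264, f(8)=-144; answer -144

-144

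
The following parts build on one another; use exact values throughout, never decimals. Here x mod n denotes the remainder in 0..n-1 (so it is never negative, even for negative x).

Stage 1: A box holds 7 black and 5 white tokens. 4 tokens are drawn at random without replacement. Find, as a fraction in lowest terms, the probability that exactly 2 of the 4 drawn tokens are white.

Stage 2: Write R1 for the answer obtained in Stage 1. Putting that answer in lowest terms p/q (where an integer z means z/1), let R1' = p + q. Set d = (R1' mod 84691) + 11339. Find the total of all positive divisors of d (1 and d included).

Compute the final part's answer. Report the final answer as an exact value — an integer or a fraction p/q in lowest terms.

17082

Stage 1: total draws C(12,4) = 495; favorable C(5,2)*C(7,2) = 210; P = 14/33; answer 14/33
Stage 2: R1 = 14/33; threaded value p + q = 47; d = 11386; 11386 = 2 * 5693; sigma = (1 + 2) * (1 + 5693) = 3 * 5694 = 17082; answer 17082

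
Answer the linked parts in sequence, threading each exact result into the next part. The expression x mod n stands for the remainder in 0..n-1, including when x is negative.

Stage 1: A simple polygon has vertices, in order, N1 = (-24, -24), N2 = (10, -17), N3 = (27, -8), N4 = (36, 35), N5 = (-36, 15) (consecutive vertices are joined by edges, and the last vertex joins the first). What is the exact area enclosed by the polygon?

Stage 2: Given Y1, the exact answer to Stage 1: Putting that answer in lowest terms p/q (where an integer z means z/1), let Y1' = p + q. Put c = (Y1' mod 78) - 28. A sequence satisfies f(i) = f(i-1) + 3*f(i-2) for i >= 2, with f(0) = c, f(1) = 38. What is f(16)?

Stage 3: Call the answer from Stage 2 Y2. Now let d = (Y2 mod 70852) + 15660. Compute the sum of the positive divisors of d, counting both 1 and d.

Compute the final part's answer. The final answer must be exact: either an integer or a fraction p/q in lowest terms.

104040

Stage 1: cross terms: (-24*-17 - 10*-24)=648, (10*-8 - 27*-17)=379, (27*35 - 36*-8)=1233, (36*15 - -36*35)=1800, (-36*-24 - -24*15)=1224; twice the area = |5284| = 5284; area = 2642; answer 2642
Stage 2: Y1 = 2642; threaded value p + q = 2643; c = 41; f(2) = 1*(38) + 3*(41) = 161; iterating: f(2)=161, f(3)=275, f(4)=758, f(5)=1583, f(6)=3857, f(7)=8606, f(8)=20177, f(9)=45995, f(10)=106526, f(11)=244511, f(12)=564089, f(13)=1297622, f(14)=2989889, f(15)=6882755, f(16)=15852422; answer 15852422
Stage 3: Y2 = 15852422; d = 68086; 68086 = 2 * 59 * 577; sigma = (1 + 2) * (1 + 59) * (1 + 577) = 3 * 60 * 578 = 104040; answer 104040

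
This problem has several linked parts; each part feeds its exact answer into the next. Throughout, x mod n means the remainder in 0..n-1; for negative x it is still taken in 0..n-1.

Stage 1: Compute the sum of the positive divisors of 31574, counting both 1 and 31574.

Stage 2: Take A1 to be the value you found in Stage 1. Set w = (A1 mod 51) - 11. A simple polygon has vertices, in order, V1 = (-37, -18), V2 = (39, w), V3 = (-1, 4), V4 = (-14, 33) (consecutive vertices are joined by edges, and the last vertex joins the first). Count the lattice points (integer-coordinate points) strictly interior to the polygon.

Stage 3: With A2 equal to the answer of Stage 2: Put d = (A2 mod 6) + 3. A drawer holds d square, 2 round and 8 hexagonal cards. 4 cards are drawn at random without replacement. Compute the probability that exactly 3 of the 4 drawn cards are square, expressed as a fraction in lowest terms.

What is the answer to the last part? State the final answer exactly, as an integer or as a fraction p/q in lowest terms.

Stage 1: 31574 = 2 * 15787; sigma = (1 + 2) * (1 + 15787) = 3 * 15788 = 47364; answer 47364
Stage 2: A1 = 47364; w = 25; cross terms: (-37*25 - 39*-18)=-223, (39*4 - -1*25)=181, (-1*33 - -14*4)=23, (-14*-18 - -37*33)=1473; twice the area = |1454| = 1454; area = 727; boundary points = 1 + 1 + 1 + 1 = 4; strictly interior points = area - boundary/2 + 1 = 726; answer 726
Stage 3: A2 = 726; d = 3; total draws C(13,4) = 715; favorable C(3,3)*C(10,1) = 10; P = 2/143; answer 2/143

2/143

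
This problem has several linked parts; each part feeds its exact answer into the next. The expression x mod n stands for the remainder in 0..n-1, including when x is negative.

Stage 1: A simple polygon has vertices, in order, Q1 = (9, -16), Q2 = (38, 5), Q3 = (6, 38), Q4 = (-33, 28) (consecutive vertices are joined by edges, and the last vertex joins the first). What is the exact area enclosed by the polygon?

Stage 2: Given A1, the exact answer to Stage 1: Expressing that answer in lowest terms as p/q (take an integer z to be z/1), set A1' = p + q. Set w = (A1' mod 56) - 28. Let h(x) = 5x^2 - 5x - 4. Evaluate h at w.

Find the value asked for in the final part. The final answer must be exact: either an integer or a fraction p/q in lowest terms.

Stage 1: cross terms: (9*5 - 38*-16)=653, (38*38 - 6*5)=1414, (6*28 - -33*38)=1422, (-33*-16 - 9*28)=276; twice the area = |3765| = 3765; area = 3765/2; answer 3765/2
Stage 2: A1 = 3765/2; threaded value p + q = 3767; w = -13; 5*(-13)^2 - 5*(-13)^1 - 4 = (845) + (65) + (-4) = 906; answer 906

906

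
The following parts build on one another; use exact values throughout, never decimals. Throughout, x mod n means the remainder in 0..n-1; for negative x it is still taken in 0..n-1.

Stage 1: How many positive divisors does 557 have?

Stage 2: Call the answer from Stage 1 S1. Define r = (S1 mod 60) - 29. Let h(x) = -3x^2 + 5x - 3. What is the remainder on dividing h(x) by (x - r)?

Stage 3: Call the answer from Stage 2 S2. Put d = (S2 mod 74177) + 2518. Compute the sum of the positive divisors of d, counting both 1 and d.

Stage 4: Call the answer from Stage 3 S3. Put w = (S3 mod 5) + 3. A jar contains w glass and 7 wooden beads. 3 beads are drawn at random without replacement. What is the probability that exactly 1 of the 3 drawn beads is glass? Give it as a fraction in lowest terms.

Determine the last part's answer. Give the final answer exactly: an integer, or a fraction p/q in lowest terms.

Stage 1: 557 is prime, so its only divisors are 1 and 557; count = 2; answer 2
Stage 2: S1 = 2; r = -27; remainder = value at the root: -3*(-27)^2 + 5*(-27)^1 - 3 = (-2187) + (-135) + (-3) = -2325; answer -2325
Stage 3: S2 = -2325; d = 74370; 74370 = 2 * 3 * 5 * 37 * 67; sigma = (1 + 2) * (1 + 3) * (1 + 5) * (1 + 37) * (1 + 67) = 3 * 4 * 6 * 38 * 68 = 186048; answer 186048
Stage 4: S3 = 186048; w = 6; total draws C(13,3) = 286; favorable C(6,1)*C(7,2) = 126; P = 63/143; answer 63/143

63/143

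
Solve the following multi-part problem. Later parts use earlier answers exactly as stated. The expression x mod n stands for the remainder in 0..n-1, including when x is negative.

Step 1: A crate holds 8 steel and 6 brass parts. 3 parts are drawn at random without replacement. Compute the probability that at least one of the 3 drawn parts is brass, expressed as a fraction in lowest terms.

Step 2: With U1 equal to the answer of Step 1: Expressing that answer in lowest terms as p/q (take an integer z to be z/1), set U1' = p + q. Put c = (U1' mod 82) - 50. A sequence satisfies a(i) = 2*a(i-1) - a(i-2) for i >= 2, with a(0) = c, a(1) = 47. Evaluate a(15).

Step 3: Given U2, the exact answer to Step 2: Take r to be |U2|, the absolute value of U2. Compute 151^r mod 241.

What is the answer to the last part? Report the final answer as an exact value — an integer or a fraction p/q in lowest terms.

123

Step 1: total draws C(14,3) = 364; complement C(8,3) = 56; favorable 364 - 56 = 308; P = 11/13; answer 11/13
Step 2: U1 = 11/13; threaded value p + q = 24; c = -26; a(2) = 2*(47) - 1*(-26) = 120; iterating: a(2)=120, a(3)=193, a(4)=266, a(5)=339, a(6)=412, a(7)=485, a(8)=558, a(9)=631, a(10)=704, a(11)=777, a(12)=850, a(13)=923, a(14)=996, a(15)=1069; answer 1069
Step 3: U2 = 1069; r = 1069; squarings mod 241: 151^1=151, 151^2=147, 151^4=160, 151^8=54, 151^16=24, 151^32=94, 151^64=160, 151^128=54, 151^256=24, 151^512=94, 151^1024=160; 151^1069 = 151^1 * 151^4 * 151^8 * 151^32 * 151^1024 = 123 (mod 241); answer 123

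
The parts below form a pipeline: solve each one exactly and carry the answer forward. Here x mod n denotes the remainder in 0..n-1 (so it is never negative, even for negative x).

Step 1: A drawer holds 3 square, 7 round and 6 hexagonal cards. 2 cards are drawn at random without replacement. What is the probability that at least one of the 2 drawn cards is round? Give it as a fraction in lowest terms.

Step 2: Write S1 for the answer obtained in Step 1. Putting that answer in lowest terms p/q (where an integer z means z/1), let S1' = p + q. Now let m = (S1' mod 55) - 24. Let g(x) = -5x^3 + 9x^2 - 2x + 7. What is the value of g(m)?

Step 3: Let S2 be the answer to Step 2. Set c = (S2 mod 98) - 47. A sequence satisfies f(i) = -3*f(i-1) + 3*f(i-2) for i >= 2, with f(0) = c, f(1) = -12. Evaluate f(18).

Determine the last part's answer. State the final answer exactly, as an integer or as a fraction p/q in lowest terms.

-49001497722

Step 1: total draws C(16,2) = 120; complement C(9,2) = 36; favorable 120 - 36 = 84; P = 7/10; answer 7/10
Step 2: S1 = 7/10; threaded value p + q = 17; m = -7; -5*(-7)^3 + 9*(-7)^2 - 2*(-7)^1 + 7 = (1715) + (441) + (14) + (7) = 2177; answer 2177
Step 3: S2 = 2177; c = -26; f(2) = -3*(-12) + 3*(-26) = -42; iterating: f(2)=-42, f(3)=90, f(4)=-396, f(5)=1458, f(6)=-5562, f(7)=21060, f(8)=-79866, f(9)=302778, f(10)=-1147932, f(11)=4352130, f(12)=-16500186, f(13)=62556948, f(14)=-237171402, f(15)=899185050, f(16)=-3409069356, f(17)=12924763218, f(18)=-49001497722; answer -49001497722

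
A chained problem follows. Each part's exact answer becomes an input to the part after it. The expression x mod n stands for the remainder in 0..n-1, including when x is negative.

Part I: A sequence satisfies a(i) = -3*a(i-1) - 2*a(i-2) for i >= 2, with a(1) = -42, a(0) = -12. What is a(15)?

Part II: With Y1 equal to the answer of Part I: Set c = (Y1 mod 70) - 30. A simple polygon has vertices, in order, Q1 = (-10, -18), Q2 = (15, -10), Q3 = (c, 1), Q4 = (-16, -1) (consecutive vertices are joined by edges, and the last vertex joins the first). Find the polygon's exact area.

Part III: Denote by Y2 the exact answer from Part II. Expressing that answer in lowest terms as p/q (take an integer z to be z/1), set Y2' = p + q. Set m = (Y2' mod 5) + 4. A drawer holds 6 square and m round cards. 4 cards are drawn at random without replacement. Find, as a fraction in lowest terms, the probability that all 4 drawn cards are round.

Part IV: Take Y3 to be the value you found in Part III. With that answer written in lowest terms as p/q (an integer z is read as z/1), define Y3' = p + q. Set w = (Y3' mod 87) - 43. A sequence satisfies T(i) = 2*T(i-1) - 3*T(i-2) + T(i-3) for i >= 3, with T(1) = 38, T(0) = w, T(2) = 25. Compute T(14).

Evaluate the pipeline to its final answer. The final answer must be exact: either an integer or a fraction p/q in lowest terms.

7067

Part I: a(2) = -3*(-42) - 2*(-12) = 150; iterating: a(2)=150, a(3)=-366, a(4)=798, a(5)=-1662, a(6)=3390, a(7)=-6846, a(8)=13758, a(9)=-27582, a(10)=55230, a(11)=-110526, a(12)=221118, a(13)=-442302, a(14)=884670, a(15)=-1769406; answer -1769406
Part II: Y1 = -1769406; c = 24; cross terms: (-10*-10 - 15*-18)=370, (15*1 - 24*-10)=255, (24*-1 - -16*1)=-8, (-16*-18 - -10*-1)=278; twice the area = |895| = 895; area = 895/2; answer 895/2
Part III: Y2 = 895/2; threaded value p + q = 897; m = 6; total draws C(12,4) = 495; favorable C(6,4) = 15; P = 1/33; answer 1/33
Part IV: Y3 = 1/33; threaded value p + q = 34; w = -9; T(3) = 2*(25) - 3*(38) + 1*(-9) = -73; iterating: T(3)=-73, T(4)=-183, T(5)=-122, T(6)=232, T(7)=647, T(8)=476, T(9)=-757, T(10)=-2295, T(11)=-1843, T(12)=2442, T(13)=8118, T(14)=7067; answer 7067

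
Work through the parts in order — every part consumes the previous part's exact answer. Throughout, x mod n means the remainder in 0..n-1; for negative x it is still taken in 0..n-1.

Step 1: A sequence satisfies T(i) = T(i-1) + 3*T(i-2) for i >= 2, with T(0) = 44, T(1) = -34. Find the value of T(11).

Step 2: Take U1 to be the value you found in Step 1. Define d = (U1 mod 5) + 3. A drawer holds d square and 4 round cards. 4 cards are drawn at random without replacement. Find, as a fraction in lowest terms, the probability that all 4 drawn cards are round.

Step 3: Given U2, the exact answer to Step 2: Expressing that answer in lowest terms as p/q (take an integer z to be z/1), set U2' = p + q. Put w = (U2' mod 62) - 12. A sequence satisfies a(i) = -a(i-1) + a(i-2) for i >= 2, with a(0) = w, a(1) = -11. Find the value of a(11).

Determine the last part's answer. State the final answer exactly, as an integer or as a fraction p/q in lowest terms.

Step 1: T(2) = 1*(-34) + 3*(44) = 98; iterating: T(2)=98, T(3)=-4, T(4)=290, T(5)=278, T(6)=1148, T(7)=1982, T(8)=5426, T(9)=11372, T(10)=27650, T(11)=61766; answer 61766
Step 2: U1 = 61766; d = 4; total draws C(8,4) = 70; favorable C(4,4) = 1; P = 1/70; answer 1/70
Step 3: U2 = 1/70; threaded value p + q = 71; w = -3; a(2) = -1*(-11) + 1*(-3) = 8; iterating: a(2)=8, a(3)=-19, a(4)=27, a(5)=-46, a(6)=73, a(7)=-119, a(8)=192, a(9)=-311, a(10)=503, a(11)=-814; answer -814

-814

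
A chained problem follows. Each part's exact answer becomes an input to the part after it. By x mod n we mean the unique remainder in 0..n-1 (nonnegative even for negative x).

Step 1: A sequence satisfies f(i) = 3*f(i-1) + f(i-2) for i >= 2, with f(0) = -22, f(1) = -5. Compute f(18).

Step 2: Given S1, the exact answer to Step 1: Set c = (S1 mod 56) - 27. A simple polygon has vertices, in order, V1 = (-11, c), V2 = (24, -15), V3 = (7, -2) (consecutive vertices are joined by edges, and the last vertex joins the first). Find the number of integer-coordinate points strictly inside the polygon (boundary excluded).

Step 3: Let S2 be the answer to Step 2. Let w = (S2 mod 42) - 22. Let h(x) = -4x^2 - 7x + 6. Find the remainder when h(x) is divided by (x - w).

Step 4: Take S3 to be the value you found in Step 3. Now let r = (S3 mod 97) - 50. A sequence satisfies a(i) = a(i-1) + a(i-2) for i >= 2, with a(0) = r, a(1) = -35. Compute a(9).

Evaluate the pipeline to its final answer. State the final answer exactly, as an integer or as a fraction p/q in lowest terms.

-2051

Step 1: f(2) = 3*(-5) + 1*(-22) = -37; iterating: f(2)=-37, f(3)=-116, f(4)=-385, f(5)=-1271, f(6)=-4198, f(7)=-13865, f(8)=-45793, f(9)=-151244, f(10)=-499525, f(11)=-1649819, f(12)=-5448982, f(13)=-17996765, f(14)=-59439277, f(15)=-196314596, f(16)=-648383065, f(17)=-2141463791, f(18)=-7072774438; answer -7072774438
Step 2: S1 = -7072774438; c = -1; cross terms: (-11*-15 - 24*-1)=189, (24*-2 - 7*-15)=57, (7*-1 - -11*-2)=-29; twice the area = |217| = 217; area = 217/2; boundary points = 7 + 1 + 1 = 9; strictly interior points = area - boundary/2 + 1 = 105; answer 105
Step 3: S2 = 105; w = -1; remainder = value at the root: -4*(-1)^2 - 7*(-1)^1 + 6 = (-4) + (7) + (6) = 9; answer 9
Step 4: S3 = 9; r = -41; a(2) = 1*(-35) + 1*(-41) = -76; iterating: a(2)=-76, a(3)=-111, a(4)=-187, a(5)=-298, a(6)=-485, a(7)=-783, a(8)=-1268, a(9)=-2051; answer -2051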